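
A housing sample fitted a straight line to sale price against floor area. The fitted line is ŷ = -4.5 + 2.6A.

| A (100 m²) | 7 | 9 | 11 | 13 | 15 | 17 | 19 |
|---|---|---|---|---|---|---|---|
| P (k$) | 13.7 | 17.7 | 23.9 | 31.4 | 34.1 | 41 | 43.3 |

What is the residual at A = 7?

r = 0

ŷ = -4.5 + 2.6·7 = 13.7
r = 13.7 − 13.7 = 0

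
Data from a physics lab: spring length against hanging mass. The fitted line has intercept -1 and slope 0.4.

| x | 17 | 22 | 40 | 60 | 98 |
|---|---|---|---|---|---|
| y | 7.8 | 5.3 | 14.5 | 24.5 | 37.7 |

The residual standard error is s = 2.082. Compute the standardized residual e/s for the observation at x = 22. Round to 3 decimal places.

-1.201

ŷ = -1 + 0.4·22 = 7.8
e = 5.3 − 7.8 = -2.5
e/s = -2.5 / 2.082 = -1.201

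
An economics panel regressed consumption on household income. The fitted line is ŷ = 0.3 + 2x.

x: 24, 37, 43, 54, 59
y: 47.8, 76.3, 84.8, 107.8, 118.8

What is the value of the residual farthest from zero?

x=24: ŷ = 0.3 + 2·24 = 48.3; r = 47.8 − 48.3 = -0.5
x=37: ŷ = 0.3 + 2·37 = 74.3; r = 76.3 − 74.3 = 2
x=43: ŷ = 0.3 + 2·43 = 86.3; r = 84.8 − 86.3 = -1.5
x=54: ŷ = 0.3 + 2·54 = 108.3; r = 107.8 − 108.3 = -0.5
x=59: ŷ = 0.3 + 2·59 = 118.3; r = 118.8 − 118.3 = 0.5
Largest |r| is 2 at x = 37, residual 2.

r = 2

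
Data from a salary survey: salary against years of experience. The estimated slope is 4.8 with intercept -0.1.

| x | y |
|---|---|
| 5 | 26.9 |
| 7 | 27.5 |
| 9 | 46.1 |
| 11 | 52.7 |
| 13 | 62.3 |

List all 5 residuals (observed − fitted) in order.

3, -6, 3, 0, 0

x=5: ŷ = -0.1 + 4.8·5 = 23.9; r = 26.9 − 23.9 = 3
x=7: ŷ = -0.1 + 4.8·7 = 33.5; r = 27.5 − 33.5 = -6
x=9: ŷ = -0.1 + 4.8·9 = 43.1; r = 46.1 − 43.1 = 3
x=11: ŷ = -0.1 + 4.8·11 = 52.7; r = 52.7 − 52.7 = 0
x=13: ŷ = -0.1 + 4.8·13 = 62.3; r = 62.3 − 62.3 = 0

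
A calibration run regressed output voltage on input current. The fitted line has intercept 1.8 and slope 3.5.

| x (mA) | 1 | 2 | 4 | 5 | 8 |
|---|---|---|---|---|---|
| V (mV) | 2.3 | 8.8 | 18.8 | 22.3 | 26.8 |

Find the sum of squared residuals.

SSE = 36

x=1: ŷ = 1.8 + 3.5·1 = 5.3; e = 2.3 − 5.3 = -3
x=2: ŷ = 1.8 + 3.5·2 = 8.8; e = 8.8 − 8.8 = 0
x=4: ŷ = 1.8 + 3.5·4 = 15.8; e = 18.8 − 15.8 = 3
x=5: ŷ = 1.8 + 3.5·5 = 19.3; e = 22.3 − 19.3 = 3
x=8: ŷ = 1.8 + 3.5·8 = 29.8; e = 26.8 − 29.8 = -3
SSE = 9 + 0 + 9 + 9 + 9 = 36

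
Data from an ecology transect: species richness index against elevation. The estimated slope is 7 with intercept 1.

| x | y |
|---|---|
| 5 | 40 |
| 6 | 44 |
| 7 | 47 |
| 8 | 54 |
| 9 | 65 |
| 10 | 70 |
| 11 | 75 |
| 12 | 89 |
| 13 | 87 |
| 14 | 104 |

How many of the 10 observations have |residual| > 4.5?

x=5: ŷ = 1 + 7·5 = 36; r = 40 − 36 = 4
x=6: ŷ = 1 + 7·6 = 43; r = 44 − 43 = 1
x=7: ŷ = 1 + 7·7 = 50; r = 47 − 50 = -3
x=8: ŷ = 1 + 7·8 = 57; r = 54 − 57 = -3
x=9: ŷ = 1 + 7·9 = 64; r = 65 − 64 = 1
x=10: ŷ = 1 + 7·10 = 71; r = 70 − 71 = -1
x=11: ŷ = 1 + 7·11 = 78; r = 75 − 78 = -3
x=12: ŷ = 1 + 7·12 = 85; r = 89 − 85 = 4
x=13: ŷ = 1 + 7·13 = 92; r = 87 − 92 = -5
x=14: ŷ = 1 + 7·14 = 99; r = 104 − 99 = 5
|r| > 4.5: x=13 (|r|=5), x=14 (|r|=5) → 2

2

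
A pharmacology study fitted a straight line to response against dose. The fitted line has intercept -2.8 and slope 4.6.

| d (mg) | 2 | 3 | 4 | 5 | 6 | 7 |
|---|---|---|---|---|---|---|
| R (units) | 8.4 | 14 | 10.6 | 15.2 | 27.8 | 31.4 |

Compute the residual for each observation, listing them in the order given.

d=2: ŷ = -2.8 + 4.6·2 = 6.4; e = 8.4 − 6.4 = 2
d=3: ŷ = -2.8 + 4.6·3 = 11; e = 14 − 11 = 3
d=4: ŷ = -2.8 + 4.6·4 = 15.6; e = 10.6 − 15.6 = -5
d=5: ŷ = -2.8 + 4.6·5 = 20.2; e = 15.2 − 20.2 = -5
d=6: ŷ = -2.8 + 4.6·6 = 24.8; e = 27.8 − 24.8 = 3
d=7: ŷ = -2.8 + 4.6·7 = 29.4; e = 31.4 − 29.4 = 2

2, 3, -5, -5, 3, 2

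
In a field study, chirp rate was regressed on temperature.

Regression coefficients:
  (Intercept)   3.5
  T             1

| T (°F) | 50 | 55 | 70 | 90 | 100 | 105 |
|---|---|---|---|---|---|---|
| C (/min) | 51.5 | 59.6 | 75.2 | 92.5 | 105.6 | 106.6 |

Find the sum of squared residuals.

T=50: ŷ = 3.5 + 50 = 53.5; r = 51.5 − 53.5 = -2
T=55: ŷ = 3.5 + 55 = 58.5; r = 59.6 − 58.5 = 1.1
T=70: ŷ = 3.5 + 70 = 73.5; r = 75.2 − 73.5 = 1.7
T=90: ŷ = 3.5 + 90 = 93.5; r = 92.5 − 93.5 = -1
T=100: ŷ = 3.5 + 100 = 103.5; r = 105.6 − 103.5 = 2.1
T=105: ŷ = 3.5 + 105 = 108.5; r = 106.6 − 108.5 = -1.9
SSE = 4 + 1.21 + 2.89 + 1 + 4.41 + 3.61 = 17.12

SSE = 17.12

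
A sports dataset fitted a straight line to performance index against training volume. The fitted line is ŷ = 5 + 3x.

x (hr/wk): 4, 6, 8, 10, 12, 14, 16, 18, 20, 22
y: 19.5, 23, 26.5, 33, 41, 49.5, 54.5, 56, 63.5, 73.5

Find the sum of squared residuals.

x=4: ŷ = 5 + 3·4 = 17; e = 19.5 − 17 = 2.5
x=6: ŷ = 5 + 3·6 = 23; e = 23 − 23 = 0
x=8: ŷ = 5 + 3·8 = 29; e = 26.5 − 29 = -2.5
x=10: ŷ = 5 + 3·10 = 35; e = 33 − 35 = -2
x=12: ŷ = 5 + 3·12 = 41; e = 41 − 41 = 0
x=14: ŷ = 5 + 3·14 = 47; e = 49.5 − 47 = 2.5
x=16: ŷ = 5 + 3·16 = 53; e = 54.5 − 53 = 1.5
x=18: ŷ = 5 + 3·18 = 59; e = 56 − 59 = -3
x=20: ŷ = 5 + 3·20 = 65; e = 63.5 − 65 = -1.5
x=22: ŷ = 5 + 3·22 = 71; e = 73.5 − 71 = 2.5
SSE = 6.25 + 0 + 6.25 + 4 + 0 + 6.25 + 2.25 + 9 + 2.25 + 6.25 = 42.5

SSE = 42.5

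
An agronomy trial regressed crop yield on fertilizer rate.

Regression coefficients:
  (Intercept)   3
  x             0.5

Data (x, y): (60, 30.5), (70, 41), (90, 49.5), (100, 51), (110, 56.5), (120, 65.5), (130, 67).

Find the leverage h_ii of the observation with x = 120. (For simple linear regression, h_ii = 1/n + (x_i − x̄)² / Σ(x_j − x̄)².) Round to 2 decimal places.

x̄ = (60 + 70 + 90 + 100 + 110 + 120 + 130)/7 = 97.1429
Σ(x − x̄)² = 1379.59 + 736.735 + 51.0204 + 8.16327 + 165.306 + 522.449 + 1079.59 = 3942.86
h = 1/7 + (22.8571)²/3942.86 = 0.142857 + 0.132505 = 0.28

h = 0.28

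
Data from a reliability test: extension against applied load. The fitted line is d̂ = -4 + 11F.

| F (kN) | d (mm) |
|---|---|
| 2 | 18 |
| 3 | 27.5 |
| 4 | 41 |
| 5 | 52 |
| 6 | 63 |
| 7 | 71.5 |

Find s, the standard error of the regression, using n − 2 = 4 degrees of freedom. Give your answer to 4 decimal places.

s = 1.3693

F=2: d̂ = -4 + 11·2 = 18; e = 18 − 18 = 0
F=3: d̂ = -4 + 11·3 = 29; e = 27.5 − 29 = -1.5
F=4: d̂ = -4 + 11·4 = 40; e = 41 − 40 = 1
F=5: d̂ = -4 + 11·5 = 51; e = 52 − 51 = 1
F=6: d̂ = -4 + 11·6 = 62; e = 63 − 62 = 1
F=7: d̂ = -4 + 11·7 = 73; e = 71.5 − 73 = -1.5
SSE = 0 + 2.25 + 1 + 1 + 1 + 2.25 = 7.5
s = √(7.5/4) = √1.875 ≈ 1.3693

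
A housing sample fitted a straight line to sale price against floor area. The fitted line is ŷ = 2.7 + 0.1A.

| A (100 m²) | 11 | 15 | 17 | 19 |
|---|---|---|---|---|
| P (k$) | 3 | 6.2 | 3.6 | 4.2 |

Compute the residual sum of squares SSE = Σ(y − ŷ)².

SSE = 5.44

A=11: ŷ = 2.7 + 0.1·11 = 3.8; r = 3 − 3.8 = -0.8
A=15: ŷ = 2.7 + 0.1·15 = 4.2; r = 6.2 − 4.2 = 2
A=17: ŷ = 2.7 + 0.1·17 = 4.4; r = 3.6 − 4.4 = -0.8
A=19: ŷ = 2.7 + 0.1·19 = 4.6; r = 4.2 − 4.6 = -0.4
SSE = 0.64 + 4 + 0.64 + 0.16 = 5.44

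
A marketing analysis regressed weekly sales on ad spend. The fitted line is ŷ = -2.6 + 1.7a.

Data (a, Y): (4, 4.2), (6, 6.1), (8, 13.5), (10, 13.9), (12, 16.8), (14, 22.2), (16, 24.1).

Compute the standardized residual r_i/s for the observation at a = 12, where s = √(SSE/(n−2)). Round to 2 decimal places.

a=4: ŷ = -2.6 + 1.7·4 = 4.2; r = 4.2 − 4.2 = 0
a=6: ŷ = -2.6 + 1.7·6 = 7.6; r = 6.1 − 7.6 = -1.5
a=8: ŷ = -2.6 + 1.7·8 = 11; r = 13.5 − 11 = 2.5
a=10: ŷ = -2.6 + 1.7·10 = 14.4; r = 13.9 − 14.4 = -0.5
a=12: ŷ = -2.6 + 1.7·12 = 17.8; r = 16.8 − 17.8 = -1
a=14: ŷ = -2.6 + 1.7·14 = 21.2; r = 22.2 − 21.2 = 1
a=16: ŷ = -2.6 + 1.7·16 = 24.6; r = 24.1 − 24.6 = -0.5
SSE = 0 + 2.25 + 6.25 + 0.25 + 1 + 1 + 0.25 = 11
s = √(11/5) = 1.48324
r/s = -1 / 1.48324 = -0.67

-0.67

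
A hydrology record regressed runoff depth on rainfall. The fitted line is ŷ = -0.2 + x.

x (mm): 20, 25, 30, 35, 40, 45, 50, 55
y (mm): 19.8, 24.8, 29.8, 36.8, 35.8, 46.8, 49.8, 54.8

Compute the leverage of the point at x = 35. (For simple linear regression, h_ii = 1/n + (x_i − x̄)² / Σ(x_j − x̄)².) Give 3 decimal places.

h = 0.131

x̄ = (20 + 25 + 30 + 35 + 40 + 45 + 50 + 55)/8 = 37.5
Σ(x − x̄)² = 306.25 + 156.25 + 56.25 + 6.25 + 6.25 + 56.25 + 156.25 + 306.25 = 1050
h = 1/8 + (-2.5)²/1050 = 0.125 + 0.00595238 = 0.131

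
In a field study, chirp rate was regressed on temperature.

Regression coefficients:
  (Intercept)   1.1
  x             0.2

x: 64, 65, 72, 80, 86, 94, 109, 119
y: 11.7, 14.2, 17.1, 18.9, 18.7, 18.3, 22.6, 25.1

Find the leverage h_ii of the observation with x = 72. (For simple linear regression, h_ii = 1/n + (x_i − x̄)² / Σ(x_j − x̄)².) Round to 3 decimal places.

x̄ = (64 + 65 + 72 + 80 + 86 + 94 + 109 + 119)/8 = 86.125
Σ(x − x̄)² = 489.516 + 446.266 + 199.516 + 37.5156 + 0.015625 + 62.0156 + 523.266 + 1080.77 = 2838.88
h = 1/8 + (-14.125)²/2838.88 = 0.125 + 0.0702798 = 0.195

h = 0.195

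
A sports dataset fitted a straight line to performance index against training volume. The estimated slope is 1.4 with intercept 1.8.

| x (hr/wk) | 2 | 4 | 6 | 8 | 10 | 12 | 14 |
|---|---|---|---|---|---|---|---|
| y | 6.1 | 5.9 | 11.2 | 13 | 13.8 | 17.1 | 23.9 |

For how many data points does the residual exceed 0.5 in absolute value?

x=2: ŷ = 1.8 + 1.4·2 = 4.6; e = 6.1 − 4.6 = 1.5
x=4: ŷ = 1.8 + 1.4·4 = 7.4; e = 5.9 − 7.4 = -1.5
x=6: ŷ = 1.8 + 1.4·6 = 10.2; e = 11.2 − 10.2 = 1
x=8: ŷ = 1.8 + 1.4·8 = 13; e = 13 − 13 = 0
x=10: ŷ = 1.8 + 1.4·10 = 15.8; e = 13.8 − 15.8 = -2
x=12: ŷ = 1.8 + 1.4·12 = 18.6; e = 17.1 − 18.6 = -1.5
x=14: ŷ = 1.8 + 1.4·14 = 21.4; e = 23.9 − 21.4 = 2.5
|e| > 0.5: x=2 (|e|=1.5), x=4 (|e|=1.5), x=6 (|e|=1), x=10 (|e|=2), x=12 (|e|=1.5), x=14 (|e|=2.5) → 6

6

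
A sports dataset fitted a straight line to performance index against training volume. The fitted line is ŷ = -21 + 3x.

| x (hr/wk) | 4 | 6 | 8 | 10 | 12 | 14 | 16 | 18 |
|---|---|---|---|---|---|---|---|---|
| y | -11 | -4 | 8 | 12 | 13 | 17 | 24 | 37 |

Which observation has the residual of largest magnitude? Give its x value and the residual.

x = 8, r = 5

x=4: ŷ = -21 + 3·4 = -9; r = -11 − (-9) = -2
x=6: ŷ = -21 + 3·6 = -3; r = -4 − (-3) = -1
x=8: ŷ = -21 + 3·8 = 3; r = 8 − 3 = 5
x=10: ŷ = -21 + 3·10 = 9; r = 12 − 9 = 3
x=12: ŷ = -21 + 3·12 = 15; r = 13 − 15 = -2
x=14: ŷ = -21 + 3·14 = 21; r = 17 − 21 = -4
x=16: ŷ = -21 + 3·16 = 27; r = 24 − 27 = -3
x=18: ŷ = -21 + 3·18 = 33; r = 37 − 33 = 4
Largest |r| is 5 at x = 8, residual 5.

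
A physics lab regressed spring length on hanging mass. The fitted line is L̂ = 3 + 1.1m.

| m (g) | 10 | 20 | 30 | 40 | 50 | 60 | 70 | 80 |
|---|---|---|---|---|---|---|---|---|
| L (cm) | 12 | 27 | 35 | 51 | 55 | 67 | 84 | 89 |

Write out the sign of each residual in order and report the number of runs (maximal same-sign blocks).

7 runs

m=10: L̂ = 3 + 1.1·10 = 14; r = 12 − 14 = -2
m=20: L̂ = 3 + 1.1·20 = 25; r = 27 − 25 = 2
m=30: L̂ = 3 + 1.1·30 = 36; r = 35 − 36 = -1
m=40: L̂ = 3 + 1.1·40 = 47; r = 51 − 47 = 4
m=50: L̂ = 3 + 1.1·50 = 58; r = 55 − 58 = -3
m=60: L̂ = 3 + 1.1·60 = 69; r = 67 − 69 = -2
m=70: L̂ = 3 + 1.1·70 = 80; r = 84 − 80 = 4
m=80: L̂ = 3 + 1.1·80 = 91; r = 89 − 91 = -2
Signs: − + − + − − + −
Runs: −×1, +×1, −×1, +×1, −×2, +×1, −×1 → 7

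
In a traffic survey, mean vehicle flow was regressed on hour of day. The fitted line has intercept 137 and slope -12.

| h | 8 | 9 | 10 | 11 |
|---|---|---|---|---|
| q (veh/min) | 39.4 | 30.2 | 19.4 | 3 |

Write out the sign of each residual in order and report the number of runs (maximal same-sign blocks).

h=8: ŷ = 137 − 12·8 = 41; e = 39.4 − 41 = -1.6
h=9: ŷ = 137 − 12·9 = 29; e = 30.2 − 29 = 1.2
h=10: ŷ = 137 − 12·10 = 17; e = 19.4 − 17 = 2.4
h=11: ŷ = 137 − 12·11 = 5; e = 3 − 5 = -2
Signs: − + + −
Runs: −×1, +×2, −×1 → 3

3 runs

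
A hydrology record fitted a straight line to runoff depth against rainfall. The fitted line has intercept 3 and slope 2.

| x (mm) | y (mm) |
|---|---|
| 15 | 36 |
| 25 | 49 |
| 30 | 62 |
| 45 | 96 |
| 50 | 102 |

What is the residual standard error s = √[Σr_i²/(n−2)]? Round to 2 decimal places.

s = 3.46

x=15: ŷ = 3 + 2·15 = 33; r = 36 − 33 = 3
x=25: ŷ = 3 + 2·25 = 53; r = 49 − 53 = -4
x=30: ŷ = 3 + 2·30 = 63; r = 62 − 63 = -1
x=45: ŷ = 3 + 2·45 = 93; r = 96 − 93 = 3
x=50: ŷ = 3 + 2·50 = 103; r = 102 − 103 = -1
SSE = 9 + 16 + 1 + 9 + 1 = 36
s = √(36/3) = √12 ≈ 3.46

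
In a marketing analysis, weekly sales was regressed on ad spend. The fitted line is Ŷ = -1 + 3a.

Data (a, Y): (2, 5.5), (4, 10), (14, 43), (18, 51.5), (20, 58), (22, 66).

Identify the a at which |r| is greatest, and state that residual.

a=2: Ŷ = -1 + 3·2 = 5; r = 5.5 − 5 = 0.5
a=4: Ŷ = -1 + 3·4 = 11; r = 10 − 11 = -1
a=14: Ŷ = -1 + 3·14 = 41; r = 43 − 41 = 2
a=18: Ŷ = -1 + 3·18 = 53; r = 51.5 − 53 = -1.5
a=20: Ŷ = -1 + 3·20 = 59; r = 58 − 59 = -1
a=22: Ŷ = -1 + 3·22 = 65; r = 66 − 65 = 1
Largest |r| is 2 at a = 14, residual 2.

a = 14, r = 2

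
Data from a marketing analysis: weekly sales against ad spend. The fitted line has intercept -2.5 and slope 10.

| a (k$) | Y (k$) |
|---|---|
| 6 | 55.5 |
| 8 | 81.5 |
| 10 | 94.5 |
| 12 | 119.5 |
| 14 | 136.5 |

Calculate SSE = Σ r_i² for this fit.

SSE = 34

a=6: ŷ = -2.5 + 10·6 = 57.5; r = 55.5 − 57.5 = -2
a=8: ŷ = -2.5 + 10·8 = 77.5; r = 81.5 − 77.5 = 4
a=10: ŷ = -2.5 + 10·10 = 97.5; r = 94.5 − 97.5 = -3
a=12: ŷ = -2.5 + 10·12 = 117.5; r = 119.5 − 117.5 = 2
a=14: ŷ = -2.5 + 10·14 = 137.5; r = 136.5 − 137.5 = -1
SSE = 4 + 16 + 9 + 4 + 1 = 34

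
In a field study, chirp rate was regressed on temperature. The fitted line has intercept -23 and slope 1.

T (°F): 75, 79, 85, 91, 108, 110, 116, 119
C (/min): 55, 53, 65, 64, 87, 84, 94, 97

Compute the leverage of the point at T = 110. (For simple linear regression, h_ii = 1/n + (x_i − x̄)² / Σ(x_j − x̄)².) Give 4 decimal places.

T̄ = (75 + 79 + 85 + 91 + 108 + 110 + 116 + 119)/8 = 97.875
Σ(T − T̄)² = 523.266 + 356.266 + 165.766 + 47.2656 + 102.516 + 147.016 + 328.516 + 446.266 = 2116.88
h = 1/8 + (12.125)²/2116.88 = 0.125 + 0.0694494 = 0.1944

h = 0.1944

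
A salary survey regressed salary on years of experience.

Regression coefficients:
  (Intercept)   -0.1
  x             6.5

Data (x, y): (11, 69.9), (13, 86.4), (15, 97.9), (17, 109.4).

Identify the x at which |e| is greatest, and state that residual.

x = 13, e = 2

x=11: ŷ = -0.1 + 6.5·11 = 71.4; e = 69.9 − 71.4 = -1.5
x=13: ŷ = -0.1 + 6.5·13 = 84.4; e = 86.4 − 84.4 = 2
x=15: ŷ = -0.1 + 6.5·15 = 97.4; e = 97.9 − 97.4 = 0.5
x=17: ŷ = -0.1 + 6.5·17 = 110.4; e = 109.4 − 110.4 = -1
Largest |e| is 2 at x = 13, residual 2.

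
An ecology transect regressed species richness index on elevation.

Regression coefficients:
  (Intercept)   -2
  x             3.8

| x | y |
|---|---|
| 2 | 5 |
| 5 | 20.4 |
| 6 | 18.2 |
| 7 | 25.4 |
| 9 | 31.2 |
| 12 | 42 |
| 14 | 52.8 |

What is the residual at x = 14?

e = 1.6

ŷ = -2 + 3.8·14 = 51.2
e = 52.8 − 51.2 = 1.6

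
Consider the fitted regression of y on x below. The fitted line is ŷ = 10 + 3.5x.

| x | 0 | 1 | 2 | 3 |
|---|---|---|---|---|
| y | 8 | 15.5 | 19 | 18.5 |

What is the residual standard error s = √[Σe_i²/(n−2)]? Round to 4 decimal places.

x=0: ŷ = 10 + 3.5·0 = 10; e = 8 − 10 = -2
x=1: ŷ = 10 + 3.5·1 = 13.5; e = 15.5 − 13.5 = 2
x=2: ŷ = 10 + 3.5·2 = 17; e = 19 − 17 = 2
x=3: ŷ = 10 + 3.5·3 = 20.5; e = 18.5 − 20.5 = -2
SSE = 4 + 4 + 4 + 4 = 16
s = √(16/2) = √8 ≈ 2.8284

s = 2.8284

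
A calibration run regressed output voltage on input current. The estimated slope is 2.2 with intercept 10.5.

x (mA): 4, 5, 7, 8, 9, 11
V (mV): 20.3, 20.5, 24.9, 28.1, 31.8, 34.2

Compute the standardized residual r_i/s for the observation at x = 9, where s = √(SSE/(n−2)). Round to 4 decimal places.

1.2792

x=4: V̂ = 10.5 + 2.2·4 = 19.3; r = 20.3 − 19.3 = 1
x=5: V̂ = 10.5 + 2.2·5 = 21.5; r = 20.5 − 21.5 = -1
x=7: V̂ = 10.5 + 2.2·7 = 25.9; r = 24.9 − 25.9 = -1
x=8: V̂ = 10.5 + 2.2·8 = 28.1; r = 28.1 − 28.1 = 0
x=9: V̂ = 10.5 + 2.2·9 = 30.3; r = 31.8 − 30.3 = 1.5
x=11: V̂ = 10.5 + 2.2·11 = 34.7; r = 34.2 − 34.7 = -0.5
SSE = 1 + 1 + 1 + 0 + 2.25 + 0.25 = 5.5
s = √(5.5/4) = 1.1726
r/s = 1.5 / 1.1726 = 1.2792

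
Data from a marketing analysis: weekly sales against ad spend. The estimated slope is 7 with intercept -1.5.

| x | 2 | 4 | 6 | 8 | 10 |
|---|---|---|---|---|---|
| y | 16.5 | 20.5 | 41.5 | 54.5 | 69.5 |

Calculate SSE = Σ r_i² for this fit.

SSE = 54

x=2: ŷ = -1.5 + 7·2 = 12.5; r = 16.5 − 12.5 = 4
x=4: ŷ = -1.5 + 7·4 = 26.5; r = 20.5 − 26.5 = -6
x=6: ŷ = -1.5 + 7·6 = 40.5; r = 41.5 − 40.5 = 1
x=8: ŷ = -1.5 + 7·8 = 54.5; r = 54.5 − 54.5 = 0
x=10: ŷ = -1.5 + 7·10 = 68.5; r = 69.5 − 68.5 = 1
SSE = 16 + 36 + 1 + 0 + 1 = 54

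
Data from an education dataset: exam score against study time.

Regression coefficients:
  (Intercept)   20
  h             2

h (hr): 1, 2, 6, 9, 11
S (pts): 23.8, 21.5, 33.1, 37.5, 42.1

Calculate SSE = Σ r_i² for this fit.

SSE = 10.96

h=1: Ŝ = 20 + 2·1 = 22; r = 23.8 − 22 = 1.8
h=2: Ŝ = 20 + 2·2 = 24; r = 21.5 − 24 = -2.5
h=6: Ŝ = 20 + 2·6 = 32; r = 33.1 − 32 = 1.1
h=9: Ŝ = 20 + 2·9 = 38; r = 37.5 − 38 = -0.5
h=11: Ŝ = 20 + 2·11 = 42; r = 42.1 − 42 = 0.1
SSE = 3.24 + 6.25 + 1.21 + 0.25 + 0.01 = 10.96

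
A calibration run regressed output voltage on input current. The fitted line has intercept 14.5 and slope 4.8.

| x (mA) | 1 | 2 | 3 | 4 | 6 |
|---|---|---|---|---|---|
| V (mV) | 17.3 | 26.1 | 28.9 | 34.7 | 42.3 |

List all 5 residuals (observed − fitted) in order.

x=1: V̂ = 14.5 + 4.8·1 = 19.3; r = 17.3 − 19.3 = -2
x=2: V̂ = 14.5 + 4.8·2 = 24.1; r = 26.1 − 24.1 = 2
x=3: V̂ = 14.5 + 4.8·3 = 28.9; r = 28.9 − 28.9 = 0
x=4: V̂ = 14.5 + 4.8·4 = 33.7; r = 34.7 − 33.7 = 1
x=6: V̂ = 14.5 + 4.8·6 = 43.3; r = 42.3 − 43.3 = -1

-2, 2, 0, 1, -1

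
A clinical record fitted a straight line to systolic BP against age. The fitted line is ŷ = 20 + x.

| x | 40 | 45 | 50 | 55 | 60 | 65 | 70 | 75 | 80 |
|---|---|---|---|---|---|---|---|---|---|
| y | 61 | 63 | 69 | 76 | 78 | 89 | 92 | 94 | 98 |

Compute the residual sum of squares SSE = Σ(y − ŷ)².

x=40: ŷ = 20 + 40 = 60; r = 61 − 60 = 1
x=45: ŷ = 20 + 45 = 65; r = 63 − 65 = -2
x=50: ŷ = 20 + 50 = 70; r = 69 − 70 = -1
x=55: ŷ = 20 + 55 = 75; r = 76 − 75 = 1
x=60: ŷ = 20 + 60 = 80; r = 78 − 80 = -2
x=65: ŷ = 20 + 65 = 85; r = 89 − 85 = 4
x=70: ŷ = 20 + 70 = 90; r = 92 − 90 = 2
x=75: ŷ = 20 + 75 = 95; r = 94 − 95 = -1
x=80: ŷ = 20 + 80 = 100; r = 98 − 100 = -2
SSE = 1 + 4 + 1 + 1 + 4 + 16 + 4 + 1 + 4 = 36

SSE = 36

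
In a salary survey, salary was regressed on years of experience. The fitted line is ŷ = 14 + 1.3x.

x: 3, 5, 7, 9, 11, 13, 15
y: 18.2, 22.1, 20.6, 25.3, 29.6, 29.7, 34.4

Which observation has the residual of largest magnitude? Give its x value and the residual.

x=3: ŷ = 14 + 1.3·3 = 17.9; r = 18.2 − 17.9 = 0.3
x=5: ŷ = 14 + 1.3·5 = 20.5; r = 22.1 − 20.5 = 1.6
x=7: ŷ = 14 + 1.3·7 = 23.1; r = 20.6 − 23.1 = -2.5
x=9: ŷ = 14 + 1.3·9 = 25.7; r = 25.3 − 25.7 = -0.4
x=11: ŷ = 14 + 1.3·11 = 28.3; r = 29.6 − 28.3 = 1.3
x=13: ŷ = 14 + 1.3·13 = 30.9; r = 29.7 − 30.9 = -1.2
x=15: ŷ = 14 + 1.3·15 = 33.5; r = 34.4 − 33.5 = 0.9
Largest |r| is 2.5 at x = 7, residual -2.5.

x = 7, r = -2.5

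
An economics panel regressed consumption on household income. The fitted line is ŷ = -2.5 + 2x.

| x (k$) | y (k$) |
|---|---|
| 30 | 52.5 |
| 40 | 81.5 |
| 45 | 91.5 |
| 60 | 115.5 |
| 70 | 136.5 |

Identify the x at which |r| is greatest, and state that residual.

x=30: ŷ = -2.5 + 2·30 = 57.5; r = 52.5 − 57.5 = -5
x=40: ŷ = -2.5 + 2·40 = 77.5; r = 81.5 − 77.5 = 4
x=45: ŷ = -2.5 + 2·45 = 87.5; r = 91.5 − 87.5 = 4
x=60: ŷ = -2.5 + 2·60 = 117.5; r = 115.5 − 117.5 = -2
x=70: ŷ = -2.5 + 2·70 = 137.5; r = 136.5 − 137.5 = -1
Largest |r| is 5 at x = 30, residual -5.

x = 30, r = -5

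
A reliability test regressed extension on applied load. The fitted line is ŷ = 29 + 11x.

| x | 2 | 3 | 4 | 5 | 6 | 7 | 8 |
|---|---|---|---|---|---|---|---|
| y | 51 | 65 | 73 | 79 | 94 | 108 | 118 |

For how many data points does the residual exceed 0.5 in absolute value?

5

x=2: ŷ = 29 + 11·2 = 51; r = 51 − 51 = 0
x=3: ŷ = 29 + 11·3 = 62; r = 65 − 62 = 3
x=4: ŷ = 29 + 11·4 = 73; r = 73 − 73 = 0
x=5: ŷ = 29 + 11·5 = 84; r = 79 − 84 = -5
x=6: ŷ = 29 + 11·6 = 95; r = 94 − 95 = -1
x=7: ŷ = 29 + 11·7 = 106; r = 108 − 106 = 2
x=8: ŷ = 29 + 11·8 = 117; r = 118 − 117 = 1
|r| > 0.5: x=3 (|r|=3), x=5 (|r|=5), x=6 (|r|=1), x=7 (|r|=2), x=8 (|r|=1) → 5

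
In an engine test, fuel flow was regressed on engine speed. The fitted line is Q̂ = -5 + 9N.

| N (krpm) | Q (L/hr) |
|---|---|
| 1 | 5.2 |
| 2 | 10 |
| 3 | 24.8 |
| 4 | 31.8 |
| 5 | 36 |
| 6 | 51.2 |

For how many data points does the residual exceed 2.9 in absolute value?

2

N=1: Q̂ = -5 + 9·1 = 4; r = 5.2 − 4 = 1.2
N=2: Q̂ = -5 + 9·2 = 13; r = 10 − 13 = -3
N=3: Q̂ = -5 + 9·3 = 22; r = 24.8 − 22 = 2.8
N=4: Q̂ = -5 + 9·4 = 31; r = 31.8 − 31 = 0.8
N=5: Q̂ = -5 + 9·5 = 40; r = 36 − 40 = -4
N=6: Q̂ = -5 + 9·6 = 49; r = 51.2 − 49 = 2.2
|r| > 2.9: N=2 (|r|=3), N=5 (|r|=4) → 2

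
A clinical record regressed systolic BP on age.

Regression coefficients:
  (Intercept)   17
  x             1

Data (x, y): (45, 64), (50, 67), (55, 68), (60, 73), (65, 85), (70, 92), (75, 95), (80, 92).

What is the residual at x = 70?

r = 5

ŷ = 17 + 70 = 87
r = 92 − 87 = 5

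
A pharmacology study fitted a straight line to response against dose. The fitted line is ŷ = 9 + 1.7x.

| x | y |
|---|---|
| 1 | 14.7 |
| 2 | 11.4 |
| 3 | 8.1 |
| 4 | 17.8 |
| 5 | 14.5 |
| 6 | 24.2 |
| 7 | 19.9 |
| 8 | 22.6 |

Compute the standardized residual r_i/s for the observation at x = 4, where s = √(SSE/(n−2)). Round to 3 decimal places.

0.511

x=1: ŷ = 9 + 1.7·1 = 10.7; r = 14.7 − 10.7 = 4
x=2: ŷ = 9 + 1.7·2 = 12.4; r = 11.4 − 12.4 = -1
x=3: ŷ = 9 + 1.7·3 = 14.1; r = 8.1 − 14.1 = -6
x=4: ŷ = 9 + 1.7·4 = 15.8; r = 17.8 − 15.8 = 2
x=5: ŷ = 9 + 1.7·5 = 17.5; r = 14.5 − 17.5 = -3
x=6: ŷ = 9 + 1.7·6 = 19.2; r = 24.2 − 19.2 = 5
x=7: ŷ = 9 + 1.7·7 = 20.9; r = 19.9 − 20.9 = -1
x=8: ŷ = 9 + 1.7·8 = 22.6; r = 22.6 − 22.6 = 0
SSE = 16 + 1 + 36 + 4 + 9 + 25 + 1 + 0 = 92
s = √(92/6) = 3.91578
r/s = 2 / 3.91578 = 0.511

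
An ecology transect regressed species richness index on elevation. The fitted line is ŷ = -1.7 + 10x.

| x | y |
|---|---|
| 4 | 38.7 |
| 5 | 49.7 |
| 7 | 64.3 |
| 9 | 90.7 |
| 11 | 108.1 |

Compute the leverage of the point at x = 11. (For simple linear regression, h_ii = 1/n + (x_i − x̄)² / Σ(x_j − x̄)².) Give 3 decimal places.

h = 0.640

x̄ = (4 + 5 + 7 + 9 + 11)/5 = 7.2
Σ(x − x̄)² = 10.24 + 4.84 + 0.04 + 3.24 + 14.44 = 32.8
h = 1/5 + (3.8)²/32.8 = 0.2 + 0.440244 = 0.640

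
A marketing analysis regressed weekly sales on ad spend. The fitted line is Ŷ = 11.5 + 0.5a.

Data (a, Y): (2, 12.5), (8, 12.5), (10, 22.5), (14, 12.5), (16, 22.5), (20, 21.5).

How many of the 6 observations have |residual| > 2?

a=2: Ŷ = 11.5 + 0.5·2 = 12.5; e = 12.5 − 12.5 = 0
a=8: Ŷ = 11.5 + 0.5·8 = 15.5; e = 12.5 − 15.5 = -3
a=10: Ŷ = 11.5 + 0.5·10 = 16.5; e = 22.5 − 16.5 = 6
a=14: Ŷ = 11.5 + 0.5·14 = 18.5; e = 12.5 − 18.5 = -6
a=16: Ŷ = 11.5 + 0.5·16 = 19.5; e = 22.5 − 19.5 = 3
a=20: Ŷ = 11.5 + 0.5·20 = 21.5; e = 21.5 − 21.5 = 0
|e| > 2: a=8 (|e|=3), a=10 (|e|=6), a=14 (|e|=6), a=16 (|e|=3) → 4

4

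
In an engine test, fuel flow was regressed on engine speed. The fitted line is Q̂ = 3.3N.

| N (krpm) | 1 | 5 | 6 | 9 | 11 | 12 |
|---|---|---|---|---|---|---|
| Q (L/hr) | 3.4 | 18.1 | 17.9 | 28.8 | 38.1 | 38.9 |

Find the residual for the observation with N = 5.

Q̂ = 3.3·5 = 16.5
r = 18.1 − 16.5 = 1.6

r = 1.6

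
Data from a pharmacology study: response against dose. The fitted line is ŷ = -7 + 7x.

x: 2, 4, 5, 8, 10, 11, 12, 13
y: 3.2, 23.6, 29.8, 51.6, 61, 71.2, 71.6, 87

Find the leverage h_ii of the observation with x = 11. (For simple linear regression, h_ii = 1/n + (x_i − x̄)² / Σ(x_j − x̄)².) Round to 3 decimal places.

h = 0.197

x̄ = (2 + 4 + 5 + 8 + 10 + 11 + 12 + 13)/8 = 8.125
Σ(x − x̄)² = 37.5156 + 17.0156 + 9.76562 + 0.015625 + 3.51562 + 8.26562 + 15.0156 + 23.7656 = 114.875
h = 1/8 + (2.875)²/114.875 = 0.125 + 0.0719532 = 0.197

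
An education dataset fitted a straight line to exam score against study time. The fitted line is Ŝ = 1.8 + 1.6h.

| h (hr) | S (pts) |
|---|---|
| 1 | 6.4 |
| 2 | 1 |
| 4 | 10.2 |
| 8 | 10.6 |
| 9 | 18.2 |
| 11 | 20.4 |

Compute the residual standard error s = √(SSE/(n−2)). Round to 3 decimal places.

h=1: Ŝ = 1.8 + 1.6·1 = 3.4; e = 6.4 − 3.4 = 3
h=2: Ŝ = 1.8 + 1.6·2 = 5; e = 1 − 5 = -4
h=4: Ŝ = 1.8 + 1.6·4 = 8.2; e = 10.2 − 8.2 = 2
h=8: Ŝ = 1.8 + 1.6·8 = 14.6; e = 10.6 − 14.6 = -4
h=9: Ŝ = 1.8 + 1.6·9 = 16.2; e = 18.2 − 16.2 = 2
h=11: Ŝ = 1.8 + 1.6·11 = 19.4; e = 20.4 − 19.4 = 1
SSE = 9 + 16 + 4 + 16 + 4 + 1 = 50
s = √(50/4) = √12.5 ≈ 3.536

s = 3.536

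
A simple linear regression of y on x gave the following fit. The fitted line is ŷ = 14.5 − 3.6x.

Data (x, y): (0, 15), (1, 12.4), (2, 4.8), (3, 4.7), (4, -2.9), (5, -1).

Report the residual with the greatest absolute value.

x=0: ŷ = 14.5 − 3.6·0 = 14.5; e = 15 − 14.5 = 0.5
x=1: ŷ = 14.5 − 3.6·1 = 10.9; e = 12.4 − 10.9 = 1.5
x=2: ŷ = 14.5 − 3.6·2 = 7.3; e = 4.8 − 7.3 = -2.5
x=3: ŷ = 14.5 − 3.6·3 = 3.7; e = 4.7 − 3.7 = 1
x=4: ŷ = 14.5 − 3.6·4 = 0.1; e = -2.9 − 0.1 = -3
x=5: ŷ = 14.5 − 3.6·5 = -3.5; e = -1 − (-3.5) = 2.5
Largest |e| is 3 at x = 4, residual -3.

e = -3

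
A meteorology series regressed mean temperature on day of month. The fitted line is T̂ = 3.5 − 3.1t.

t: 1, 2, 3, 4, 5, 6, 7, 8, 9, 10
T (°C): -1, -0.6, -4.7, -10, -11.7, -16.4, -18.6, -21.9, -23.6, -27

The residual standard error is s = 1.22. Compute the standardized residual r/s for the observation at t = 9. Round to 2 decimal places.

0.66

T̂ = 3.5 − 3.1·9 = -24.4
r = -23.6 − (-24.4) = 0.8
r/s = 0.8 / 1.22 = 0.66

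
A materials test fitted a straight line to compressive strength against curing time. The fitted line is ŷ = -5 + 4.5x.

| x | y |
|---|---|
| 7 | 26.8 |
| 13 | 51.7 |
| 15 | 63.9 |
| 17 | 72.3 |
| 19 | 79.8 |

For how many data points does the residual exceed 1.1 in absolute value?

2

x=7: ŷ = -5 + 4.5·7 = 26.5; e = 26.8 − 26.5 = 0.3
x=13: ŷ = -5 + 4.5·13 = 53.5; e = 51.7 − 53.5 = -1.8
x=15: ŷ = -5 + 4.5·15 = 62.5; e = 63.9 − 62.5 = 1.4
x=17: ŷ = -5 + 4.5·17 = 71.5; e = 72.3 − 71.5 = 0.8
x=19: ŷ = -5 + 4.5·19 = 80.5; e = 79.8 − 80.5 = -0.7
|e| > 1.1: x=13 (|e|=1.8), x=15 (|e|=1.4) → 2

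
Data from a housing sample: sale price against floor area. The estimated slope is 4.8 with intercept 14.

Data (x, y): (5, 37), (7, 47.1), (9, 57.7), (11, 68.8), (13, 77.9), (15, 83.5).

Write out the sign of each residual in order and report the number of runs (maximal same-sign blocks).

3 runs

x=5: ŷ = 14 + 4.8·5 = 38; e = 37 − 38 = -1
x=7: ŷ = 14 + 4.8·7 = 47.6; e = 47.1 − 47.6 = -0.5
x=9: ŷ = 14 + 4.8·9 = 57.2; e = 57.7 − 57.2 = 0.5
x=11: ŷ = 14 + 4.8·11 = 66.8; e = 68.8 − 66.8 = 2
x=13: ŷ = 14 + 4.8·13 = 76.4; e = 77.9 − 76.4 = 1.5
x=15: ŷ = 14 + 4.8·15 = 86; e = 83.5 − 86 = -2.5
Signs: − − + + + −
Runs: −×2, +×3, −×1 → 3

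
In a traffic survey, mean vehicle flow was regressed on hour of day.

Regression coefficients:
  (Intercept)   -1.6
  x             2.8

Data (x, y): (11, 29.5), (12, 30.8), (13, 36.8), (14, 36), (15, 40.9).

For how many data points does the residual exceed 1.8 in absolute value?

1

x=11: ŷ = -1.6 + 2.8·11 = 29.2; r = 29.5 − 29.2 = 0.3
x=12: ŷ = -1.6 + 2.8·12 = 32; r = 30.8 − 32 = -1.2
x=13: ŷ = -1.6 + 2.8·13 = 34.8; r = 36.8 − 34.8 = 2
x=14: ŷ = -1.6 + 2.8·14 = 37.6; r = 36 − 37.6 = -1.6
x=15: ŷ = -1.6 + 2.8·15 = 40.4; r = 40.9 − 40.4 = 0.5
|r| > 1.8: x=13 (|r|=2) → 1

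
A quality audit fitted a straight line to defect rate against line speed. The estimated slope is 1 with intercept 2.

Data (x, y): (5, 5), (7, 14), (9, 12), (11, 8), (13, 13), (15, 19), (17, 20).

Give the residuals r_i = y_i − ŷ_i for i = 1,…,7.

x=5: ŷ = 2 + 5 = 7; r = 5 − 7 = -2
x=7: ŷ = 2 + 7 = 9; r = 14 − 9 = 5
x=9: ŷ = 2 + 9 = 11; r = 12 − 11 = 1
x=11: ŷ = 2 + 11 = 13; r = 8 − 13 = -5
x=13: ŷ = 2 + 13 = 15; r = 13 − 15 = -2
x=15: ŷ = 2 + 15 = 17; r = 19 − 17 = 2
x=17: ŷ = 2 + 17 = 19; r = 20 − 19 = 1

-2, 5, 1, -5, -2, 2, 1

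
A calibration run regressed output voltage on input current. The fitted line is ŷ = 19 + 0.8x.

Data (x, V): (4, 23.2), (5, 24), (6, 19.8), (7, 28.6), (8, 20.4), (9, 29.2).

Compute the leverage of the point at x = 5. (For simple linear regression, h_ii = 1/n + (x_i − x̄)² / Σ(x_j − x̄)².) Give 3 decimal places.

h = 0.295

x̄ = (4 + 5 + 6 + 7 + 8 + 9)/6 = 6.5
Σ(x − x̄)² = 6.25 + 2.25 + 0.25 + 0.25 + 2.25 + 6.25 = 17.5
h = 1/6 + (-1.5)²/17.5 = 0.166667 + 0.128571 = 0.295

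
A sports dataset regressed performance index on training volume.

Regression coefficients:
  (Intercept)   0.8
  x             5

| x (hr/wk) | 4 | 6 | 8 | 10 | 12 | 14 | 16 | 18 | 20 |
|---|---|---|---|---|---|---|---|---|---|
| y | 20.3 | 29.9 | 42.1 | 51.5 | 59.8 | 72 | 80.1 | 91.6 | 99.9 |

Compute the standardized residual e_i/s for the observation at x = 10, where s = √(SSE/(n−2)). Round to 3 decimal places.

0.671

x=4: ŷ = 0.8 + 5·4 = 20.8; e = 20.3 − 20.8 = -0.5
x=6: ŷ = 0.8 + 5·6 = 30.8; e = 29.9 − 30.8 = -0.9
x=8: ŷ = 0.8 + 5·8 = 40.8; e = 42.1 − 40.8 = 1.3
x=10: ŷ = 0.8 + 5·10 = 50.8; e = 51.5 − 50.8 = 0.7
x=12: ŷ = 0.8 + 5·12 = 60.8; e = 59.8 − 60.8 = -1
x=14: ŷ = 0.8 + 5·14 = 70.8; e = 72 − 70.8 = 1.2
x=16: ŷ = 0.8 + 5·16 = 80.8; e = 80.1 − 80.8 = -0.7
x=18: ŷ = 0.8 + 5·18 = 90.8; e = 91.6 − 90.8 = 0.8
x=20: ŷ = 0.8 + 5·20 = 100.8; e = 99.9 − 100.8 = -0.9
SSE = 0.25 + 0.81 + 1.69 + 0.49 + 1 + 1.44 + 0.49 + 0.64 + 0.81 = 7.62
s = √(7.62/7) = 1.04335
e/s = 0.7 / 1.04335 = 0.671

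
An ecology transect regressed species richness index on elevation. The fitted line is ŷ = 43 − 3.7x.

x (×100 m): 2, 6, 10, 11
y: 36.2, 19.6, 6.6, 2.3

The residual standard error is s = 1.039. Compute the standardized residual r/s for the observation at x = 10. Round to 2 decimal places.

0.58

ŷ = 43 − 3.7·10 = 6
r = 6.6 − 6 = 0.6
r/s = 0.6 / 1.039 = 0.58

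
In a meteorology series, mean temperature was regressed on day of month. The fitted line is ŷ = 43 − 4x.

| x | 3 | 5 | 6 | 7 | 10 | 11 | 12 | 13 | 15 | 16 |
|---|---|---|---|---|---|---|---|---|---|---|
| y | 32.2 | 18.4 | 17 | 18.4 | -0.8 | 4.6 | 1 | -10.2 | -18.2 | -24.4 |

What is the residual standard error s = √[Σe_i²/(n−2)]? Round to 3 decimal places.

x=3: ŷ = 43 − 4·3 = 31; e = 32.2 − 31 = 1.2
x=5: ŷ = 43 − 4·5 = 23; e = 18.4 − 23 = -4.6
x=6: ŷ = 43 − 4·6 = 19; e = 17 − 19 = -2
x=7: ŷ = 43 − 4·7 = 15; e = 18.4 − 15 = 3.4
x=10: ŷ = 43 − 4·10 = 3; e = -0.8 − 3 = -3.8
x=11: ŷ = 43 − 4·11 = -1; e = 4.6 − (-1) = 5.6
x=12: ŷ = 43 − 4·12 = -5; e = 1 − (-5) = 6
x=13: ŷ = 43 − 4·13 = -9; e = -10.2 − (-9) = -1.2
x=15: ŷ = 43 − 4·15 = -17; e = -18.2 − (-17) = -1.2
x=16: ŷ = 43 − 4·16 = -21; e = -24.4 − (-21) = -3.4
SSE = 1.44 + 21.16 + 4 + 11.56 + 14.44 + 31.36 + 36 + 1.44 + 1.44 + 11.56 = 134.4
s = √(134.4/8) = √16.8 ≈ 4.099

s = 4.099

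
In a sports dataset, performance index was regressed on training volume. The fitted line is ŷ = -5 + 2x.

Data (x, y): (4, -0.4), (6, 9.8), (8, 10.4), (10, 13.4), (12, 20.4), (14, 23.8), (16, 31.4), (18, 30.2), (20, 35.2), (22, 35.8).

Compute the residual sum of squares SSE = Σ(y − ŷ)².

SSE = 55.2

x=4: ŷ = -5 + 2·4 = 3; e = -0.4 − 3 = -3.4
x=6: ŷ = -5 + 2·6 = 7; e = 9.8 − 7 = 2.8
x=8: ŷ = -5 + 2·8 = 11; e = 10.4 − 11 = -0.6
x=10: ŷ = -5 + 2·10 = 15; e = 13.4 − 15 = -1.6
x=12: ŷ = -5 + 2·12 = 19; e = 20.4 − 19 = 1.4
x=14: ŷ = -5 + 2·14 = 23; e = 23.8 − 23 = 0.8
x=16: ŷ = -5 + 2·16 = 27; e = 31.4 − 27 = 4.4
x=18: ŷ = -5 + 2·18 = 31; e = 30.2 − 31 = -0.8
x=20: ŷ = -5 + 2·20 = 35; e = 35.2 − 35 = 0.2
x=22: ŷ = -5 + 2·22 = 39; e = 35.8 − 39 = -3.2
SSE = 11.56 + 7.84 + 0.36 + 2.56 + 1.96 + 0.64 + 19.36 + 0.64 + 0.04 + 10.24 = 55.2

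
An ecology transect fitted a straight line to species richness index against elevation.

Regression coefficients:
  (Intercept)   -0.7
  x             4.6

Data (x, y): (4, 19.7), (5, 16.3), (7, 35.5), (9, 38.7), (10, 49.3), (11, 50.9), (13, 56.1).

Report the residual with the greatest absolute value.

x=4: ŷ = -0.7 + 4.6·4 = 17.7; r = 19.7 − 17.7 = 2
x=5: ŷ = -0.7 + 4.6·5 = 22.3; r = 16.3 − 22.3 = -6
x=7: ŷ = -0.7 + 4.6·7 = 31.5; r = 35.5 − 31.5 = 4
x=9: ŷ = -0.7 + 4.6·9 = 40.7; r = 38.7 − 40.7 = -2
x=10: ŷ = -0.7 + 4.6·10 = 45.3; r = 49.3 − 45.3 = 4
x=11: ŷ = -0.7 + 4.6·11 = 49.9; r = 50.9 − 49.9 = 1
x=13: ŷ = -0.7 + 4.6·13 = 59.1; r = 56.1 − 59.1 = -3
Largest |r| is 6 at x = 5, residual -6.

r = -6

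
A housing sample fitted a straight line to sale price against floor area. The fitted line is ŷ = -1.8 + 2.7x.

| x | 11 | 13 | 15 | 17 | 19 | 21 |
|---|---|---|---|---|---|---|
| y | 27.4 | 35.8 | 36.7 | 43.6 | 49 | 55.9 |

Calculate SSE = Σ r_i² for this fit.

SSE = 12

x=11: ŷ = -1.8 + 2.7·11 = 27.9; r = 27.4 − 27.9 = -0.5
x=13: ŷ = -1.8 + 2.7·13 = 33.3; r = 35.8 − 33.3 = 2.5
x=15: ŷ = -1.8 + 2.7·15 = 38.7; r = 36.7 − 38.7 = -2
x=17: ŷ = -1.8 + 2.7·17 = 44.1; r = 43.6 − 44.1 = -0.5
x=19: ŷ = -1.8 + 2.7·19 = 49.5; r = 49 − 49.5 = -0.5
x=21: ŷ = -1.8 + 2.7·21 = 54.9; r = 55.9 − 54.9 = 1
SSE = 0.25 + 6.25 + 4 + 0.25 + 0.25 + 1 = 12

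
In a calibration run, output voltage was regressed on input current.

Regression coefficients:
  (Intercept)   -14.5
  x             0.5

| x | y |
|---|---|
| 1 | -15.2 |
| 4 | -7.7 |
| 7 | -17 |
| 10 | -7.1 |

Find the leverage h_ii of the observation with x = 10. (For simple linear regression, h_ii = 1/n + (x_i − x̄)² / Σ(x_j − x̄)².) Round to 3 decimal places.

x̄ = (1 + 4 + 7 + 10)/4 = 5.5
Σ(x − x̄)² = 20.25 + 2.25 + 2.25 + 20.25 = 45
h = 1/4 + (4.5)²/45 = 0.25 + 0.45 = 0.700

h = 0.700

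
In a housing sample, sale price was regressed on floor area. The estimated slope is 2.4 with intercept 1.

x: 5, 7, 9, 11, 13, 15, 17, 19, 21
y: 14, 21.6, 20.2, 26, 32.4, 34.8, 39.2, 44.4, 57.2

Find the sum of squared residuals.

SSE = 73.28

x=5: ŷ = 1 + 2.4·5 = 13; e = 14 − 13 = 1
x=7: ŷ = 1 + 2.4·7 = 17.8; e = 21.6 − 17.8 = 3.8
x=9: ŷ = 1 + 2.4·9 = 22.6; e = 20.2 − 22.6 = -2.4
x=11: ŷ = 1 + 2.4·11 = 27.4; e = 26 − 27.4 = -1.4
x=13: ŷ = 1 + 2.4·13 = 32.2; e = 32.4 − 32.2 = 0.2
x=15: ŷ = 1 + 2.4·15 = 37; e = 34.8 − 37 = -2.2
x=17: ŷ = 1 + 2.4·17 = 41.8; e = 39.2 − 41.8 = -2.6
x=19: ŷ = 1 + 2.4·19 = 46.6; e = 44.4 − 46.6 = -2.2
x=21: ŷ = 1 + 2.4·21 = 51.4; e = 57.2 − 51.4 = 5.8
SSE = 1 + 14.44 + 5.76 + 1.96 + 0.04 + 4.84 + 6.76 + 4.84 + 33.64 = 73.28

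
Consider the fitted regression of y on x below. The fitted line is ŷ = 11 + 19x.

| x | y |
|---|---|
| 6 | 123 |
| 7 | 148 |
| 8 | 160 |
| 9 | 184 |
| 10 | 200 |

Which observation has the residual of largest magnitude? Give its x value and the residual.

x=6: ŷ = 11 + 19·6 = 125; e = 123 − 125 = -2
x=7: ŷ = 11 + 19·7 = 144; e = 148 − 144 = 4
x=8: ŷ = 11 + 19·8 = 163; e = 160 − 163 = -3
x=9: ŷ = 11 + 19·9 = 182; e = 184 − 182 = 2
x=10: ŷ = 11 + 19·10 = 201; e = 200 − 201 = -1
Largest |e| is 4 at x = 7, residual 4.

x = 7, e = 4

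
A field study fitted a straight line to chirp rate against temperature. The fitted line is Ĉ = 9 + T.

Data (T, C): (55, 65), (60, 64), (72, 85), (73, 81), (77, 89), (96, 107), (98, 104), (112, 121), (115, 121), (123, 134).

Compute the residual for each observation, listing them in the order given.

T=55: Ĉ = 9 + 55 = 64; r = 65 − 64 = 1
T=60: Ĉ = 9 + 60 = 69; r = 64 − 69 = -5
T=72: Ĉ = 9 + 72 = 81; r = 85 − 81 = 4
T=73: Ĉ = 9 + 73 = 82; r = 81 − 82 = -1
T=77: Ĉ = 9 + 77 = 86; r = 89 − 86 = 3
T=96: Ĉ = 9 + 96 = 105; r = 107 − 105 = 2
T=98: Ĉ = 9 + 98 = 107; r = 104 − 107 = -3
T=112: Ĉ = 9 + 112 = 121; r = 121 − 121 = 0
T=115: Ĉ = 9 + 115 = 124; r = 121 − 124 = -3
T=123: Ĉ = 9 + 123 = 132; r = 134 − 132 = 2

1, -5, 4, -1, 3, 2, -3, 0, -3, 2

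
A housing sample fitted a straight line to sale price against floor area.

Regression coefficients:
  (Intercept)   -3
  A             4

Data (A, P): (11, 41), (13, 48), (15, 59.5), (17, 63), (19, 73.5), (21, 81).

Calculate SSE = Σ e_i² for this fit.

SSE = 11.5

A=11: P̂ = -3 + 4·11 = 41; e = 41 − 41 = 0
A=13: P̂ = -3 + 4·13 = 49; e = 48 − 49 = -1
A=15: P̂ = -3 + 4·15 = 57; e = 59.5 − 57 = 2.5
A=17: P̂ = -3 + 4·17 = 65; e = 63 − 65 = -2
A=19: P̂ = -3 + 4·19 = 73; e = 73.5 − 73 = 0.5
A=21: P̂ = -3 + 4·21 = 81; e = 81 − 81 = 0
SSE = 0 + 1 + 6.25 + 4 + 0.25 + 0 = 11.5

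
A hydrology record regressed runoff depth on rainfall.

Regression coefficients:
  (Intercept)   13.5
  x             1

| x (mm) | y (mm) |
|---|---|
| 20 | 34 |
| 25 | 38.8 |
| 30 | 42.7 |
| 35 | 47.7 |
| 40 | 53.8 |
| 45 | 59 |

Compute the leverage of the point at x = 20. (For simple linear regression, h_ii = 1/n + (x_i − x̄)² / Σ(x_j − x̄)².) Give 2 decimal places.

h = 0.52

x̄ = (20 + 25 + 30 + 35 + 40 + 45)/6 = 32.5
Σ(x − x̄)² = 156.25 + 56.25 + 6.25 + 6.25 + 56.25 + 156.25 = 437.5
h = 1/6 + (-12.5)²/437.5 = 0.166667 + 0.357143 = 0.52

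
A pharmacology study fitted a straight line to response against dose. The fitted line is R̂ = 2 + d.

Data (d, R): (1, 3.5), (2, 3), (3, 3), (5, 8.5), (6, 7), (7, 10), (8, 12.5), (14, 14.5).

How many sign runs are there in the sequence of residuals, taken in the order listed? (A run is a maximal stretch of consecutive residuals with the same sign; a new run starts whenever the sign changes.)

d=1: R̂ = 2 + 1 = 3; e = 3.5 − 3 = 0.5
d=2: R̂ = 2 + 2 = 4; e = 3 − 4 = -1
d=3: R̂ = 2 + 3 = 5; e = 3 − 5 = -2
d=5: R̂ = 2 + 5 = 7; e = 8.5 − 7 = 1.5
d=6: R̂ = 2 + 6 = 8; e = 7 − 8 = -1
d=7: R̂ = 2 + 7 = 9; e = 10 − 9 = 1
d=8: R̂ = 2 + 8 = 10; e = 12.5 − 10 = 2.5
d=14: R̂ = 2 + 14 = 16; e = 14.5 − 16 = -1.5
Signs: + − − + − + + −
Runs: +×1, −×2, +×1, −×1, +×2, −×1 → 6

6 runs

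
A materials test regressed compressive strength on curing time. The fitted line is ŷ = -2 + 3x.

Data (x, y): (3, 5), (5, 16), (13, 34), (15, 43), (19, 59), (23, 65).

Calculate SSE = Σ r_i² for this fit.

SSE = 42

x=3: ŷ = -2 + 3·3 = 7; r = 5 − 7 = -2
x=5: ŷ = -2 + 3·5 = 13; r = 16 − 13 = 3
x=13: ŷ = -2 + 3·13 = 37; r = 34 − 37 = -3
x=15: ŷ = -2 + 3·15 = 43; r = 43 − 43 = 0
x=19: ŷ = -2 + 3·19 = 55; r = 59 − 55 = 4
x=23: ŷ = -2 + 3·23 = 67; r = 65 − 67 = -2
SSE = 4 + 9 + 9 + 0 + 16 + 4 = 42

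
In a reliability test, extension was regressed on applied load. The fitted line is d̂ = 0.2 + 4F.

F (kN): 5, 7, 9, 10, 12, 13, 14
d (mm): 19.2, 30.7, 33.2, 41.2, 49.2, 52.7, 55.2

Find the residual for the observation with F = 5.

d̂ = 0.2 + 4·5 = 20.2
r = 19.2 − 20.2 = -1

r = -1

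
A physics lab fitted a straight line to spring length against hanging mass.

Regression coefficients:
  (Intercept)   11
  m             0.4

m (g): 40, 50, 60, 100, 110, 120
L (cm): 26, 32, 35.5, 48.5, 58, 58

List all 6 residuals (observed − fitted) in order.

-1, 1, 0.5, -2.5, 3, -1

m=40: L̂ = 11 + 0.4·40 = 27; e = 26 − 27 = -1
m=50: L̂ = 11 + 0.4·50 = 31; e = 32 − 31 = 1
m=60: L̂ = 11 + 0.4·60 = 35; e = 35.5 − 35 = 0.5
m=100: L̂ = 11 + 0.4·100 = 51; e = 48.5 − 51 = -2.5
m=110: L̂ = 11 + 0.4·110 = 55; e = 58 − 55 = 3
m=120: L̂ = 11 + 0.4·120 = 59; e = 58 − 59 = -1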